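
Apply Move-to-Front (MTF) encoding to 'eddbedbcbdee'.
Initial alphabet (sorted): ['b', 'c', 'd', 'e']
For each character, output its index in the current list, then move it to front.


MTF encoding:
'e': index 3 in ['b', 'c', 'd', 'e'] -> ['e', 'b', 'c', 'd']
'd': index 3 in ['e', 'b', 'c', 'd'] -> ['d', 'e', 'b', 'c']
'd': index 0 in ['d', 'e', 'b', 'c'] -> ['d', 'e', 'b', 'c']
'b': index 2 in ['d', 'e', 'b', 'c'] -> ['b', 'd', 'e', 'c']
'e': index 2 in ['b', 'd', 'e', 'c'] -> ['e', 'b', 'd', 'c']
'd': index 2 in ['e', 'b', 'd', 'c'] -> ['d', 'e', 'b', 'c']
'b': index 2 in ['d', 'e', 'b', 'c'] -> ['b', 'd', 'e', 'c']
'c': index 3 in ['b', 'd', 'e', 'c'] -> ['c', 'b', 'd', 'e']
'b': index 1 in ['c', 'b', 'd', 'e'] -> ['b', 'c', 'd', 'e']
'd': index 2 in ['b', 'c', 'd', 'e'] -> ['d', 'b', 'c', 'e']
'e': index 3 in ['d', 'b', 'c', 'e'] -> ['e', 'd', 'b', 'c']
'e': index 0 in ['e', 'd', 'b', 'c'] -> ['e', 'd', 'b', 'c']


Output: [3, 3, 0, 2, 2, 2, 2, 3, 1, 2, 3, 0]


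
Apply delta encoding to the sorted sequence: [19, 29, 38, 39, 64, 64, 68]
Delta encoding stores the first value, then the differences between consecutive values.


First value: 19
Deltas:
  29 - 19 = 10
  38 - 29 = 9
  39 - 38 = 1
  64 - 39 = 25
  64 - 64 = 0
  68 - 64 = 4


Delta encoded: [19, 10, 9, 1, 25, 0, 4]


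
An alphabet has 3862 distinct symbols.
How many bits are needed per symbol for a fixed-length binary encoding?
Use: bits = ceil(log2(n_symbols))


log2(3862) = 11.9151
Bracket: 2^11 = 2048 < 3862 <= 2^12 = 4096
So ceil(log2(3862)) = 12

bits = ceil(log2(3862)) = ceil(11.9151) = 12 bits


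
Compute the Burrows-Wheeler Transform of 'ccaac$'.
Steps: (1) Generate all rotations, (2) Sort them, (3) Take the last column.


Rotations (sorted):
  0: $ccaac -> last char: c
  1: aac$cc -> last char: c
  2: ac$cca -> last char: a
  3: c$ccaa -> last char: a
  4: caac$c -> last char: c
  5: ccaac$ -> last char: $


BWT = ccaac$


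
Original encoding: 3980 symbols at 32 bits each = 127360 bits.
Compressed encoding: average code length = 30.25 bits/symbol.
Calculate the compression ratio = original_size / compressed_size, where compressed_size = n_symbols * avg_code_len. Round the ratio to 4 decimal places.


original_size = n_symbols * orig_bits = 3980 * 32 = 127360 bits
compressed_size = n_symbols * avg_code_len = 3980 * 30.25 = 120395.0 bits
ratio = original_size / compressed_size = 127360 / 120395.0 = 1.0579

Compression ratio = 1.0579


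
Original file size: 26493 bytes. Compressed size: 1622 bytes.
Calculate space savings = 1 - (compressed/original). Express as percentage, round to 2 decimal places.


ratio = compressed/original = 1622/26493 = 0.061224
savings = 1 - ratio = 1 - 0.061224 = 0.938776
as a percentage: 0.938776 * 100 = 93.88%

Space savings = 1 - 1622/26493 = 93.88%


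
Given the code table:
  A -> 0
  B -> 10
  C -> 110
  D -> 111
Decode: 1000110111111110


Decoding:
10 -> B
0 -> A
0 -> A
110 -> C
111 -> D
111 -> D
110 -> C


Result: BAACDDC


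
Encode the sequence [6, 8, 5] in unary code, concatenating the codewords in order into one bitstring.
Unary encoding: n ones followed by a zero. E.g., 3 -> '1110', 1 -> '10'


Encode each number as n ones followed by a terminating 0:
  6 -> 1111110 (7 bits)
  8 -> 111111110 (9 bits)
  5 -> 111110 (6 bits)
Total length = 7 + 9 + 6 = 22 bits.

Unary([6, 8, 5]) = 1111110111111110111110 (22 bits)


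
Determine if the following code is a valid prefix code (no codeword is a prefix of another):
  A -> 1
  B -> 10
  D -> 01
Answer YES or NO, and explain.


Checking each pair (does one codeword prefix another?):
  A='1' vs B='10': prefix -- VIOLATION

NO -- this is NOT a valid prefix code. A (1) is a prefix of B (10).


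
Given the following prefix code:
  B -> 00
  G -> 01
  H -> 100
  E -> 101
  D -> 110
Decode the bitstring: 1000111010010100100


Decoding step by step:
Bits 100 -> H
Bits 01 -> G
Bits 110 -> D
Bits 100 -> H
Bits 101 -> E
Bits 00 -> B
Bits 100 -> H


Decoded message: HGDHEBH


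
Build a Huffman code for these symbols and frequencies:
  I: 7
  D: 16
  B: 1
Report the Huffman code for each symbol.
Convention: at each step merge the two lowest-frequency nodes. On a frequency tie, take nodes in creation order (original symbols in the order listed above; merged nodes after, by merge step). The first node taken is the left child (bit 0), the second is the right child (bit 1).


Huffman tree construction:
Step 1: Merge B(1) + I(7) = 8
Step 2: Merge (B+I)(8) + D(16) = 24
Read each symbol's code off the tree from the root (left child = 0, right child = 1).

Codes:
  I: 01 (length 2)
  D: 1 (length 1)
  B: 00 (length 2)
Average code length: 32/24 = 1.3333 bits/symbol


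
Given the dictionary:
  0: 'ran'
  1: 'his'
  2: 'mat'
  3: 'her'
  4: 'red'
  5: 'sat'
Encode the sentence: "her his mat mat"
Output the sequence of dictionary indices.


Look up each word in the dictionary:
  'her' -> 3
  'his' -> 1
  'mat' -> 2
  'mat' -> 2

Encoded: [3, 1, 2, 2]


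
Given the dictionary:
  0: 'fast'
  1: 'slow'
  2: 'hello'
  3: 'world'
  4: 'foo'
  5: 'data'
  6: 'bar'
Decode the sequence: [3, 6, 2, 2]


Look up each index in the dictionary:
  3 -> 'world'
  6 -> 'bar'
  2 -> 'hello'
  2 -> 'hello'

Decoded: "world bar hello hello"


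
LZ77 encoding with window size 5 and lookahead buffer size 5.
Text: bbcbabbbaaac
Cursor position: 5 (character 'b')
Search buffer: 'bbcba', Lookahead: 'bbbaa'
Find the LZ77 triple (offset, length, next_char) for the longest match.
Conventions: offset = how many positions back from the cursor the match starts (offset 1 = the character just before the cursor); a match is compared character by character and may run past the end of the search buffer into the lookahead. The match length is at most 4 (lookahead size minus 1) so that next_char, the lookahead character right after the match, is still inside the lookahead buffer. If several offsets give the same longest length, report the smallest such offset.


Try each offset into the search buffer:
  offset=1 (pos 4, char 'a'): match length 0
  offset=2 (pos 3, char 'b'): match length 1
  offset=3 (pos 2, char 'c'): match length 0
  offset=4 (pos 1, char 'b'): match length 1
  offset=5 (pos 0, char 'b'): match length 2
Longest match has length 2 at offset 5.
next_char = character at position 5 + 2 = 7 -> 'b'

Best match: offset=5, length=2 (matching 'bb' starting at position 0)
LZ77 triple: (5, 2, 'b')


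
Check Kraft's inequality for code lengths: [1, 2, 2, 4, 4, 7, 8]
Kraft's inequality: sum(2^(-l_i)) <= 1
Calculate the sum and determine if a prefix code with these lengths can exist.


Sum = 2^(-1) + 2^(-2) + 2^(-2) + 2^(-4) + 2^(-4) + 2^(-7) + 2^(-8)
    = 0.5 + 0.25 + 0.25 + 0.0625 + 0.0625 + 0.0078125 + 0.00390625
    = 291/256 = 1.13671875
Since 1.13671875 > 1, Kraft's inequality is NOT satisfied.
A prefix code with these lengths CANNOT exist.

Kraft sum = 1.13671875. Not satisfied.


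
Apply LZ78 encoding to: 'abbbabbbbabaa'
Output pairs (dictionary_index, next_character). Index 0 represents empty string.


LZ78 encoding steps:
Dictionary: {0: ''}
Step 1: w='' (idx 0), next='a' -> output (0, 'a'), add 'a' as idx 1
Step 2: w='' (idx 0), next='b' -> output (0, 'b'), add 'b' as idx 2
Step 3: w='b' (idx 2), next='b' -> output (2, 'b'), add 'bb' as idx 3
Step 4: w='a' (idx 1), next='b' -> output (1, 'b'), add 'ab' as idx 4
Step 5: w='bb' (idx 3), next='b' -> output (3, 'b'), add 'bbb' as idx 5
Step 6: w='ab' (idx 4), next='a' -> output (4, 'a'), add 'aba' as idx 6
Step 7: w='a' (idx 1), end of input -> output (1, '')


Encoded: [(0, 'a'), (0, 'b'), (2, 'b'), (1, 'b'), (3, 'b'), (4, 'a'), (1, '')]


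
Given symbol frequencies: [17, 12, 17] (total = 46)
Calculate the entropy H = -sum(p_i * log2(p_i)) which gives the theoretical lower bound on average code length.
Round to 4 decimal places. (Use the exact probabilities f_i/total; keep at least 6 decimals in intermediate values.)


Per-symbol terms -p_i * log2(p_i) with p_i = f_i/46:
  p = 17/46 = 0.369565: log2(p) = -1.436099, -p*log2(p) = 0.530732
  p = 12/46 = 0.260870: log2(p) = -1.938599, -p*log2(p) = 0.505722
  p = 17/46 = 0.369565: log2(p) = -1.436099, -p*log2(p) = 0.530732
H = 0.530732 + 0.505722 + 0.530732 = 1.567186

H = 1.5672 bits/symbol


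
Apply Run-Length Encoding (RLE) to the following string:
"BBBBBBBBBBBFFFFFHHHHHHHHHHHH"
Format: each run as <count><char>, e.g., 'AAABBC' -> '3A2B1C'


Scanning runs left to right:
  i=0: run of 'B' x 11 -> '11B'
  i=11: run of 'F' x 5 -> '5F'
  i=16: run of 'H' x 12 -> '12H'

RLE = 11B5F12H


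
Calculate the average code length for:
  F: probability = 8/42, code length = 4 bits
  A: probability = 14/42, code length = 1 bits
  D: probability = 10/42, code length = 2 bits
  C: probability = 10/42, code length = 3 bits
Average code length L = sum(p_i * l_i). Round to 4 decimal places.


Weighted contributions p_i * l_i:
  F: (8/42) * 4 = 32/42
  A: (14/42) * 1 = 14/42
  D: (10/42) * 2 = 20/42
  C: (10/42) * 3 = 30/42
Sum = (32 + 14 + 20 + 30)/42 = 96/42

L = 96/42 = 2.2857 bits/symbol


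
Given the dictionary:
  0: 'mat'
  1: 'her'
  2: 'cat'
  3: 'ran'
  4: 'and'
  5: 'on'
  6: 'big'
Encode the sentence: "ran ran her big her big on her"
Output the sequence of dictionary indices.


Look up each word in the dictionary:
  'ran' -> 3
  'ran' -> 3
  'her' -> 1
  'big' -> 6
  'her' -> 1
  'big' -> 6
  'on' -> 5
  'her' -> 1

Encoded: [3, 3, 1, 6, 1, 6, 5, 1]


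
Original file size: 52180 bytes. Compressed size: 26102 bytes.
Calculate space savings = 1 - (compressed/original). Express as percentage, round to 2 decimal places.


ratio = compressed/original = 26102/52180 = 0.50023
savings = 1 - ratio = 1 - 0.50023 = 0.49977
as a percentage: 0.49977 * 100 = 49.98%

Space savings = 1 - 26102/52180 = 49.98%


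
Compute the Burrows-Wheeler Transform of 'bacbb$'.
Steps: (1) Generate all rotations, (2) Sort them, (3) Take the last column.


Rotations (sorted):
  0: $bacbb -> last char: b
  1: acbb$b -> last char: b
  2: b$bacb -> last char: b
  3: bacbb$ -> last char: $
  4: bb$bac -> last char: c
  5: cbb$ba -> last char: a


BWT = bbb$ca


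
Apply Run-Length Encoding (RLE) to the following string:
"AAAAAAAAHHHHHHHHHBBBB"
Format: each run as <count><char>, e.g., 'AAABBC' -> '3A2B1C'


Scanning runs left to right:
  i=0: run of 'A' x 8 -> '8A'
  i=8: run of 'H' x 9 -> '9H'
  i=17: run of 'B' x 4 -> '4B'

RLE = 8A9H4B


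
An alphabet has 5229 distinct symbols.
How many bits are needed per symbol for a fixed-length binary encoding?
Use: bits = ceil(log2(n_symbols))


log2(5229) = 12.3523
Bracket: 2^12 = 4096 < 5229 <= 2^13 = 8192
So ceil(log2(5229)) = 13

bits = ceil(log2(5229)) = ceil(12.3523) = 13 bits


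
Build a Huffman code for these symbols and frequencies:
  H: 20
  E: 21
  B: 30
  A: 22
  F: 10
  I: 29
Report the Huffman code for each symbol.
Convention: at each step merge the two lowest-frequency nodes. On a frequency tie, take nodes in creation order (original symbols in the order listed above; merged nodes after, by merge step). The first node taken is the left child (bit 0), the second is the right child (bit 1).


Huffman tree construction:
Step 1: Merge F(10) + H(20) = 30
Step 2: Merge E(21) + A(22) = 43
Step 3: Merge I(29) + B(30) = 59
Step 4: Merge (F+H)(30) + (E+A)(43) = 73
Step 5: Merge (I+B)(59) + ((F+H)+(E+A))(73) = 132
Read each symbol's code off the tree from the root (left child = 0, right child = 1).

Codes:
  H: 101 (length 3)
  E: 110 (length 3)
  B: 01 (length 2)
  A: 111 (length 3)
  F: 100 (length 3)
  I: 00 (length 2)
Average code length: 337/132 = 2.5530 bits/symbol


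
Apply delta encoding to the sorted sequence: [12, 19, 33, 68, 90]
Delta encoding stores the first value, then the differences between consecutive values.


First value: 12
Deltas:
  19 - 12 = 7
  33 - 19 = 14
  68 - 33 = 35
  90 - 68 = 22


Delta encoded: [12, 7, 14, 35, 22]


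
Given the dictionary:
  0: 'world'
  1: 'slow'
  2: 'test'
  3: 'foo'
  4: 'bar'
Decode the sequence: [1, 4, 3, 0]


Look up each index in the dictionary:
  1 -> 'slow'
  4 -> 'bar'
  3 -> 'foo'
  0 -> 'world'

Decoded: "slow bar foo world"


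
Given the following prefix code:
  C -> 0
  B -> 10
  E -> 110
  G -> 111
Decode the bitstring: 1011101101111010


Decoding step by step:
Bits 10 -> B
Bits 111 -> G
Bits 0 -> C
Bits 110 -> E
Bits 111 -> G
Bits 10 -> B
Bits 10 -> B


Decoded message: BGCEGBB


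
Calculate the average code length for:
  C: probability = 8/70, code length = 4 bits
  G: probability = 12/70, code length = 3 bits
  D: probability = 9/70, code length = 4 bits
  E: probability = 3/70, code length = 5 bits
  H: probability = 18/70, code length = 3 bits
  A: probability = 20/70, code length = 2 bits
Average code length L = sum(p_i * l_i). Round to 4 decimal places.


Weighted contributions p_i * l_i:
  C: (8/70) * 4 = 32/70
  G: (12/70) * 3 = 36/70
  D: (9/70) * 4 = 36/70
  E: (3/70) * 5 = 15/70
  H: (18/70) * 3 = 54/70
  A: (20/70) * 2 = 40/70
Sum = (32 + 36 + 36 + 15 + 54 + 40)/70 = 213/70

L = 213/70 = 3.0429 bits/symbol


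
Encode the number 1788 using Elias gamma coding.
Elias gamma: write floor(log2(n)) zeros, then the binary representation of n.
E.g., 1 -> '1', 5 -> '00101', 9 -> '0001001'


num_bits = floor(log2(1788)) + 1 = 11
leading_zeros = num_bits - 1 = 10
binary(1788) = 11011111100

Elias gamma(1788) = '0000000000' + '11011111100' = 000000000011011111100 (21 bits)


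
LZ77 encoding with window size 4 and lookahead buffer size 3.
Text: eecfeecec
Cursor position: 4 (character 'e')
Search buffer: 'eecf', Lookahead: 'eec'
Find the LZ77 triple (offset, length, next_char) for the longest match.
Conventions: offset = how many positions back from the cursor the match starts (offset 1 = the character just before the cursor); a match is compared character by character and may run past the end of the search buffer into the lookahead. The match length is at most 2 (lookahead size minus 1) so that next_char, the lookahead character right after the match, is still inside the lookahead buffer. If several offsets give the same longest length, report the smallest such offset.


Try each offset into the search buffer:
  offset=1 (pos 3, char 'f'): match length 0
  offset=2 (pos 2, char 'c'): match length 0
  offset=3 (pos 1, char 'e'): match length 1
  offset=4 (pos 0, char 'e'): match length 2
Longest match has length 2 at offset 4.
next_char = character at position 4 + 2 = 6 -> 'c'

Best match: offset=4, length=2 (matching 'ee' starting at position 0)
LZ77 triple: (4, 2, 'c')


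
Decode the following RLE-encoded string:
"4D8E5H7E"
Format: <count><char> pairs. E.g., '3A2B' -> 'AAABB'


Expanding each <count><char> pair:
  4D -> 'DDDD'
  8E -> 'EEEEEEEE'
  5H -> 'HHHHH'
  7E -> 'EEEEEEE'

Decoded = DDDDEEEEEEEEHHHHHEEEEEEE


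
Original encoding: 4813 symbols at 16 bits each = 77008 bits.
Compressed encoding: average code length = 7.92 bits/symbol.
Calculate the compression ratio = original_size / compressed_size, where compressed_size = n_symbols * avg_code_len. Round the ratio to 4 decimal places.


original_size = n_symbols * orig_bits = 4813 * 16 = 77008 bits
compressed_size = n_symbols * avg_code_len = 4813 * 7.92 = 38118.96 bits
ratio = original_size / compressed_size = 77008 / 38118.96 = 2.0202

Compression ratio = 2.0202


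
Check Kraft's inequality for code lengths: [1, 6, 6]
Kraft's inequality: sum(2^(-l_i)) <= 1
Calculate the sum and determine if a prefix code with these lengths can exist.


Sum = 2^(-1) + 2^(-6) + 2^(-6)
    = 0.5 + 0.015625 + 0.015625
    = 34/64 = 0.53125
Since 0.53125 <= 1, Kraft's inequality IS satisfied.
A prefix code with these lengths CAN exist.

Kraft sum = 0.53125. Satisfied.


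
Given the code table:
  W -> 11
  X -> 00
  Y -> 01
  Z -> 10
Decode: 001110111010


Decoding:
00 -> X
11 -> W
10 -> Z
11 -> W
10 -> Z
10 -> Z


Result: XWZWZZ


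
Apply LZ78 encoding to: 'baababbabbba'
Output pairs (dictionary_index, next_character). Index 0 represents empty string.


LZ78 encoding steps:
Dictionary: {0: ''}
Step 1: w='' (idx 0), next='b' -> output (0, 'b'), add 'b' as idx 1
Step 2: w='' (idx 0), next='a' -> output (0, 'a'), add 'a' as idx 2
Step 3: w='a' (idx 2), next='b' -> output (2, 'b'), add 'ab' as idx 3
Step 4: w='ab' (idx 3), next='b' -> output (3, 'b'), add 'abb' as idx 4
Step 5: w='abb' (idx 4), next='b' -> output (4, 'b'), add 'abbb' as idx 5
Step 6: w='a' (idx 2), end of input -> output (2, '')


Encoded: [(0, 'b'), (0, 'a'), (2, 'b'), (3, 'b'), (4, 'b'), (2, '')]


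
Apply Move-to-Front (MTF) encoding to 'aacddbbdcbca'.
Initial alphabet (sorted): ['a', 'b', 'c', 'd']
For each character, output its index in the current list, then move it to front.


MTF encoding:
'a': index 0 in ['a', 'b', 'c', 'd'] -> ['a', 'b', 'c', 'd']
'a': index 0 in ['a', 'b', 'c', 'd'] -> ['a', 'b', 'c', 'd']
'c': index 2 in ['a', 'b', 'c', 'd'] -> ['c', 'a', 'b', 'd']
'd': index 3 in ['c', 'a', 'b', 'd'] -> ['d', 'c', 'a', 'b']
'd': index 0 in ['d', 'c', 'a', 'b'] -> ['d', 'c', 'a', 'b']
'b': index 3 in ['d', 'c', 'a', 'b'] -> ['b', 'd', 'c', 'a']
'b': index 0 in ['b', 'd', 'c', 'a'] -> ['b', 'd', 'c', 'a']
'd': index 1 in ['b', 'd', 'c', 'a'] -> ['d', 'b', 'c', 'a']
'c': index 2 in ['d', 'b', 'c', 'a'] -> ['c', 'd', 'b', 'a']
'b': index 2 in ['c', 'd', 'b', 'a'] -> ['b', 'c', 'd', 'a']
'c': index 1 in ['b', 'c', 'd', 'a'] -> ['c', 'b', 'd', 'a']
'a': index 3 in ['c', 'b', 'd', 'a'] -> ['a', 'c', 'b', 'd']


Output: [0, 0, 2, 3, 0, 3, 0, 1, 2, 2, 1, 3]


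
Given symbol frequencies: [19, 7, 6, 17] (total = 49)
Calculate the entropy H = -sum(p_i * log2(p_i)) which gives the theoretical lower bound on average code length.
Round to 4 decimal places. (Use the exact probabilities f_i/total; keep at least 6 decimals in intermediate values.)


Per-symbol terms -p_i * log2(p_i) with p_i = f_i/49:
  p = 19/49 = 0.387755: log2(p) = -1.366782, -p*log2(p) = 0.529977
  p = 7/49 = 0.142857: log2(p) = -2.807355, -p*log2(p) = 0.401051
  p = 6/49 = 0.122449: log2(p) = -3.029747, -p*log2(p) = 0.370989
  p = 17/49 = 0.346939: log2(p) = -1.527247, -p*log2(p) = 0.529861
H = 0.529977 + 0.401051 + 0.370989 + 0.529861 = 1.831878

H = 1.8319 bits/symbol


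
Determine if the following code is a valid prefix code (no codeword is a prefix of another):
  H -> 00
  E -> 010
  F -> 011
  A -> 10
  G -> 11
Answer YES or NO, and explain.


Checking each pair (does one codeword prefix another?):
  H='00' vs E='010': no prefix
  H='00' vs F='011': no prefix
  H='00' vs A='10': no prefix
  H='00' vs G='11': no prefix
  E='010' vs H='00': no prefix
  E='010' vs F='011': no prefix
  E='010' vs A='10': no prefix
  E='010' vs G='11': no prefix
  F='011' vs H='00': no prefix
  F='011' vs E='010': no prefix
  F='011' vs A='10': no prefix
  F='011' vs G='11': no prefix
  A='10' vs H='00': no prefix
  A='10' vs E='010': no prefix
  A='10' vs F='011': no prefix
  A='10' vs G='11': no prefix
  G='11' vs H='00': no prefix
  G='11' vs E='010': no prefix
  G='11' vs F='011': no prefix
  G='11' vs A='10': no prefix
No violation found over all pairs.

YES -- this is a valid prefix code. No codeword is a prefix of any other codeword.


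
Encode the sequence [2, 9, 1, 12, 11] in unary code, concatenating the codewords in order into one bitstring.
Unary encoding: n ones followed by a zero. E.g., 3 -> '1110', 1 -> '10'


Encode each number as n ones followed by a terminating 0:
  2 -> 110 (3 bits)
  9 -> 1111111110 (10 bits)
  1 -> 10 (2 bits)
  12 -> 1111111111110 (13 bits)
  11 -> 111111111110 (12 bits)
Total length = 3 + 10 + 2 + 13 + 12 = 40 bits.

Unary([2, 9, 1, 12, 11]) = 1101111111110101111111111110111111111110 (40 bits)


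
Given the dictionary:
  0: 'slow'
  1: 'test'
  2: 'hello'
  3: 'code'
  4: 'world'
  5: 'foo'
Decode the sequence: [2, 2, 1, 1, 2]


Look up each index in the dictionary:
  2 -> 'hello'
  2 -> 'hello'
  1 -> 'test'
  1 -> 'test'
  2 -> 'hello'

Decoded: "hello hello test test hello"


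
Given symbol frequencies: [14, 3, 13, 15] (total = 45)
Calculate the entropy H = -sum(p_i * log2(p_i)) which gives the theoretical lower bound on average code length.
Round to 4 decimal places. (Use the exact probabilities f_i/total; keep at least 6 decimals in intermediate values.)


Per-symbol terms -p_i * log2(p_i) with p_i = f_i/45:
  p = 14/45 = 0.311111: log2(p) = -1.684498, -p*log2(p) = 0.524066
  p = 3/45 = 0.066667: log2(p) = -3.906891, -p*log2(p) = 0.260459
  p = 13/45 = 0.288889: log2(p) = -1.791413, -p*log2(p) = 0.517519
  p = 15/45 = 0.333333: log2(p) = -1.584963, -p*log2(p) = 0.528321
H = 0.524066 + 0.260459 + 0.517519 + 0.528321 = 1.830365

H = 1.8304 bits/symbol


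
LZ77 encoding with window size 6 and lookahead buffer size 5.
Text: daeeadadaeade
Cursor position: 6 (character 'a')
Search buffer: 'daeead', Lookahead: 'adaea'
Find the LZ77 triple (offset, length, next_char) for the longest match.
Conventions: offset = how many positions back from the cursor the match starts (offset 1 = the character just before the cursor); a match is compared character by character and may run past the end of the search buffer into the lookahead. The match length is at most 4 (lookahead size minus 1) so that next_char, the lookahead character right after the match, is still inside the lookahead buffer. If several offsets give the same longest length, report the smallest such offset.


Try each offset into the search buffer:
  offset=1 (pos 5, char 'd'): match length 0
  offset=2 (pos 4, char 'a'): match length 3
  offset=3 (pos 3, char 'e'): match length 0
  offset=4 (pos 2, char 'e'): match length 0
  offset=5 (pos 1, char 'a'): match length 1
  offset=6 (pos 0, char 'd'): match length 0
Longest match has length 3 at offset 2.
next_char = character at position 6 + 3 = 9 -> 'e'

Best match: offset=2, length=3 (matching 'ada' starting at position 4)
LZ77 triple: (2, 3, 'e')


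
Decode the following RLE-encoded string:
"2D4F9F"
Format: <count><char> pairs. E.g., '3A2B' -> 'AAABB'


Expanding each <count><char> pair:
  2D -> 'DD'
  4F -> 'FFFF'
  9F -> 'FFFFFFFFF'

Decoded = DDFFFFFFFFFFFFF


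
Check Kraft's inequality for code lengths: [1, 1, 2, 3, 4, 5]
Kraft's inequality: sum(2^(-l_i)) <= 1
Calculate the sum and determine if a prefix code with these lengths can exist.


Sum = 2^(-1) + 2^(-1) + 2^(-2) + 2^(-3) + 2^(-4) + 2^(-5)
    = 0.5 + 0.5 + 0.25 + 0.125 + 0.0625 + 0.03125
    = 47/32 = 1.46875
Since 1.46875 > 1, Kraft's inequality is NOT satisfied.
A prefix code with these lengths CANNOT exist.

Kraft sum = 1.46875. Not satisfied.


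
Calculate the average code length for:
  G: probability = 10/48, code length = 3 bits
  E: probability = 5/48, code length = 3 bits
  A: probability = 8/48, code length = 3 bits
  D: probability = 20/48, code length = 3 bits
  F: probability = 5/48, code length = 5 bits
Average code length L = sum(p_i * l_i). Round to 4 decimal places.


Weighted contributions p_i * l_i:
  G: (10/48) * 3 = 30/48
  E: (5/48) * 3 = 15/48
  A: (8/48) * 3 = 24/48
  D: (20/48) * 3 = 60/48
  F: (5/48) * 5 = 25/48
Sum = (30 + 15 + 24 + 60 + 25)/48 = 154/48

L = 154/48 = 3.2083 bits/symbol


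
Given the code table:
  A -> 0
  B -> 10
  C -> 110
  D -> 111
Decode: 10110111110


Decoding:
10 -> B
110 -> C
111 -> D
110 -> C


Result: BCDC


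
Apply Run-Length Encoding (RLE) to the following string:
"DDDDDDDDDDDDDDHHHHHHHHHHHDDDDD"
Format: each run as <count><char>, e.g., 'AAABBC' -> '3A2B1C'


Scanning runs left to right:
  i=0: run of 'D' x 14 -> '14D'
  i=14: run of 'H' x 11 -> '11H'
  i=25: run of 'D' x 5 -> '5D'

RLE = 14D11H5D


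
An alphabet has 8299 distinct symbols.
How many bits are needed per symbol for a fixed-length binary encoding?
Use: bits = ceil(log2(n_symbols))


log2(8299) = 13.0187
Bracket: 2^13 = 8192 < 8299 <= 2^14 = 16384
So ceil(log2(8299)) = 14

bits = ceil(log2(8299)) = ceil(13.0187) = 14 bits


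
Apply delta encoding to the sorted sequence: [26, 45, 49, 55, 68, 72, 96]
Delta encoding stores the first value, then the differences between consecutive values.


First value: 26
Deltas:
  45 - 26 = 19
  49 - 45 = 4
  55 - 49 = 6
  68 - 55 = 13
  72 - 68 = 4
  96 - 72 = 24


Delta encoded: [26, 19, 4, 6, 13, 4, 24]


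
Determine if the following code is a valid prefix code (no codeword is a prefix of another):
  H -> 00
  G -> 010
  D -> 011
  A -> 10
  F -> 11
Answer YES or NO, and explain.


Checking each pair (does one codeword prefix another?):
  H='00' vs G='010': no prefix
  H='00' vs D='011': no prefix
  H='00' vs A='10': no prefix
  H='00' vs F='11': no prefix
  G='010' vs H='00': no prefix
  G='010' vs D='011': no prefix
  G='010' vs A='10': no prefix
  G='010' vs F='11': no prefix
  D='011' vs H='00': no prefix
  D='011' vs G='010': no prefix
  D='011' vs A='10': no prefix
  D='011' vs F='11': no prefix
  A='10' vs H='00': no prefix
  A='10' vs G='010': no prefix
  A='10' vs D='011': no prefix
  A='10' vs F='11': no prefix
  F='11' vs H='00': no prefix
  F='11' vs G='010': no prefix
  F='11' vs D='011': no prefix
  F='11' vs A='10': no prefix
No violation found over all pairs.

YES -- this is a valid prefix code. No codeword is a prefix of any other codeword.


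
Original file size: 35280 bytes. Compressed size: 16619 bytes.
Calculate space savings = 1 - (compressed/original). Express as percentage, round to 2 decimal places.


ratio = compressed/original = 16619/35280 = 0.47106
savings = 1 - ratio = 1 - 0.47106 = 0.52894
as a percentage: 0.52894 * 100 = 52.89%

Space savings = 1 - 16619/35280 = 52.89%


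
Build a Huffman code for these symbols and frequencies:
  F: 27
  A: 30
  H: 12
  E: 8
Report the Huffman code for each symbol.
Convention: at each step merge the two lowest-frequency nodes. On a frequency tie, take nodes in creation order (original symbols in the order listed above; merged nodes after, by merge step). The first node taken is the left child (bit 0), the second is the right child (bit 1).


Huffman tree construction:
Step 1: Merge E(8) + H(12) = 20
Step 2: Merge (E+H)(20) + F(27) = 47
Step 3: Merge A(30) + ((E+H)+F)(47) = 77
Read each symbol's code off the tree from the root (left child = 0, right child = 1).

Codes:
  F: 11 (length 2)
  A: 0 (length 1)
  H: 101 (length 3)
  E: 100 (length 3)
Average code length: 144/77 = 1.8701 bits/symbol


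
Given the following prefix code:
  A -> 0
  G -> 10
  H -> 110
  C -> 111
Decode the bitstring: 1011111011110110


Decoding step by step:
Bits 10 -> G
Bits 111 -> C
Bits 110 -> H
Bits 111 -> C
Bits 10 -> G
Bits 110 -> H


Decoded message: GCHCGH


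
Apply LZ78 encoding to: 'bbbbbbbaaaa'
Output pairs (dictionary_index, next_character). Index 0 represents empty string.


LZ78 encoding steps:
Dictionary: {0: ''}
Step 1: w='' (idx 0), next='b' -> output (0, 'b'), add 'b' as idx 1
Step 2: w='b' (idx 1), next='b' -> output (1, 'b'), add 'bb' as idx 2
Step 3: w='bb' (idx 2), next='b' -> output (2, 'b'), add 'bbb' as idx 3
Step 4: w='b' (idx 1), next='a' -> output (1, 'a'), add 'ba' as idx 4
Step 5: w='' (idx 0), next='a' -> output (0, 'a'), add 'a' as idx 5
Step 6: w='a' (idx 5), next='a' -> output (5, 'a'), add 'aa' as idx 6


Encoded: [(0, 'b'), (1, 'b'), (2, 'b'), (1, 'a'), (0, 'a'), (5, 'a')]


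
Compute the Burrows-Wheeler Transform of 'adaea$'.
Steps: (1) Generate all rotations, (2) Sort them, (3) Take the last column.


Rotations (sorted):
  0: $adaea -> last char: a
  1: a$adae -> last char: e
  2: adaea$ -> last char: $
  3: aea$ad -> last char: d
  4: daea$a -> last char: a
  5: ea$ada -> last char: a


BWT = ae$daa


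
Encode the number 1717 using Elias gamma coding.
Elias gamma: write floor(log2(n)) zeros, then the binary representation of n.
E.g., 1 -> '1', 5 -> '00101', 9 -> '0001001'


num_bits = floor(log2(1717)) + 1 = 11
leading_zeros = num_bits - 1 = 10
binary(1717) = 11010110101

Elias gamma(1717) = '0000000000' + '11010110101' = 000000000011010110101 (21 bits)


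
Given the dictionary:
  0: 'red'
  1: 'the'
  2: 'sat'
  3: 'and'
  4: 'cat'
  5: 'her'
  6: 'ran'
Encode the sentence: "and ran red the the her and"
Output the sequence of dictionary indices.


Look up each word in the dictionary:
  'and' -> 3
  'ran' -> 6
  'red' -> 0
  'the' -> 1
  'the' -> 1
  'her' -> 5
  'and' -> 3

Encoded: [3, 6, 0, 1, 1, 5, 3]


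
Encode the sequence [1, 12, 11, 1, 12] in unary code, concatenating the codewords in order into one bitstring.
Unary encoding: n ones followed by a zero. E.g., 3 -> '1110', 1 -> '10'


Encode each number as n ones followed by a terminating 0:
  1 -> 10 (2 bits)
  12 -> 1111111111110 (13 bits)
  11 -> 111111111110 (12 bits)
  1 -> 10 (2 bits)
  12 -> 1111111111110 (13 bits)
Total length = 2 + 13 + 12 + 2 + 13 = 42 bits.

Unary([1, 12, 11, 1, 12]) = 101111111111110111111111110101111111111110 (42 bits)


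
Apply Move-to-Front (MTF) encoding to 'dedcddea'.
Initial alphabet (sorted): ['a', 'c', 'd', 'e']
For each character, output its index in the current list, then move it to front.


MTF encoding:
'd': index 2 in ['a', 'c', 'd', 'e'] -> ['d', 'a', 'c', 'e']
'e': index 3 in ['d', 'a', 'c', 'e'] -> ['e', 'd', 'a', 'c']
'd': index 1 in ['e', 'd', 'a', 'c'] -> ['d', 'e', 'a', 'c']
'c': index 3 in ['d', 'e', 'a', 'c'] -> ['c', 'd', 'e', 'a']
'd': index 1 in ['c', 'd', 'e', 'a'] -> ['d', 'c', 'e', 'a']
'd': index 0 in ['d', 'c', 'e', 'a'] -> ['d', 'c', 'e', 'a']
'e': index 2 in ['d', 'c', 'e', 'a'] -> ['e', 'd', 'c', 'a']
'a': index 3 in ['e', 'd', 'c', 'a'] -> ['a', 'e', 'd', 'c']


Output: [2, 3, 1, 3, 1, 0, 2, 3]


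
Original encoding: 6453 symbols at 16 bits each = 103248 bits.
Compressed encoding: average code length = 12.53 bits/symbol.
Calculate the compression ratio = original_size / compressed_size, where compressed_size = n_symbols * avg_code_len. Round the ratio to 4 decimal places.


original_size = n_symbols * orig_bits = 6453 * 16 = 103248 bits
compressed_size = n_symbols * avg_code_len = 6453 * 12.53 = 80856.09 bits
ratio = original_size / compressed_size = 103248 / 80856.09 = 1.2769

Compression ratio = 1.2769


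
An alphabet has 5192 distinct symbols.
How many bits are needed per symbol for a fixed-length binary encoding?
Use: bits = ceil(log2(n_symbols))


log2(5192) = 12.3421
Bracket: 2^12 = 4096 < 5192 <= 2^13 = 8192
So ceil(log2(5192)) = 13

bits = ceil(log2(5192)) = ceil(12.3421) = 13 bits


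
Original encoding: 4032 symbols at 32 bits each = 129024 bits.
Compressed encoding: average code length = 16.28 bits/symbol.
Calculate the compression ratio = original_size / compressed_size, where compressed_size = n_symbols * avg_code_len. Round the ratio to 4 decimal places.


original_size = n_symbols * orig_bits = 4032 * 32 = 129024 bits
compressed_size = n_symbols * avg_code_len = 4032 * 16.28 = 65640.96 bits
ratio = original_size / compressed_size = 129024 / 65640.96 = 1.9656

Compression ratio = 1.9656


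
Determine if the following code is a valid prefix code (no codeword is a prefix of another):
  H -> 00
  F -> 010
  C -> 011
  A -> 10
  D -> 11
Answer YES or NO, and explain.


Checking each pair (does one codeword prefix another?):
  H='00' vs F='010': no prefix
  H='00' vs C='011': no prefix
  H='00' vs A='10': no prefix
  H='00' vs D='11': no prefix
  F='010' vs H='00': no prefix
  F='010' vs C='011': no prefix
  F='010' vs A='10': no prefix
  F='010' vs D='11': no prefix
  C='011' vs H='00': no prefix
  C='011' vs F='010': no prefix
  C='011' vs A='10': no prefix
  C='011' vs D='11': no prefix
  A='10' vs H='00': no prefix
  A='10' vs F='010': no prefix
  A='10' vs C='011': no prefix
  A='10' vs D='11': no prefix
  D='11' vs H='00': no prefix
  D='11' vs F='010': no prefix
  D='11' vs C='011': no prefix
  D='11' vs A='10': no prefix
No violation found over all pairs.

YES -- this is a valid prefix code. No codeword is a prefix of any other codeword.


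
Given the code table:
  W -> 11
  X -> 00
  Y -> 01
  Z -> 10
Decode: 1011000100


Decoding:
10 -> Z
11 -> W
00 -> X
01 -> Y
00 -> X


Result: ZWXYX


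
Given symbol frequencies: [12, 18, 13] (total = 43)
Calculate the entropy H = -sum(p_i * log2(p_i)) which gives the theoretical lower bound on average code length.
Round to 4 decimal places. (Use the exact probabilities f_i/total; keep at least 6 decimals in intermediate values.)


Per-symbol terms -p_i * log2(p_i) with p_i = f_i/43:
  p = 12/43 = 0.279070: log2(p) = -1.841302, -p*log2(p) = 0.513852
  p = 18/43 = 0.418605: log2(p) = -1.256340, -p*log2(p) = 0.525910
  p = 13/43 = 0.302326: log2(p) = -1.725825, -p*log2(p) = 0.521761
H = 0.513852 + 0.525910 + 0.521761 = 1.561523

H = 1.5615 bits/symbol


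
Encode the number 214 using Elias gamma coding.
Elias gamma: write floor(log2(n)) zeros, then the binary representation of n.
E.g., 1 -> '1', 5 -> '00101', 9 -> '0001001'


num_bits = floor(log2(214)) + 1 = 8
leading_zeros = num_bits - 1 = 7
binary(214) = 11010110

Elias gamma(214) = '0000000' + '11010110' = 000000011010110 (15 bits)


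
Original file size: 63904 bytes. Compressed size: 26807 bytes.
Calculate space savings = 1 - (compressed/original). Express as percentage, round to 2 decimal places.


ratio = compressed/original = 26807/63904 = 0.419489
savings = 1 - ratio = 1 - 0.419489 = 0.580511
as a percentage: 0.580511 * 100 = 58.05%

Space savings = 1 - 26807/63904 = 58.05%


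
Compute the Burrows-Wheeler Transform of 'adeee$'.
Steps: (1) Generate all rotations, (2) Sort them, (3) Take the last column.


Rotations (sorted):
  0: $adeee -> last char: e
  1: adeee$ -> last char: $
  2: deee$a -> last char: a
  3: e$adee -> last char: e
  4: ee$ade -> last char: e
  5: eee$ad -> last char: d


BWT = e$aeed


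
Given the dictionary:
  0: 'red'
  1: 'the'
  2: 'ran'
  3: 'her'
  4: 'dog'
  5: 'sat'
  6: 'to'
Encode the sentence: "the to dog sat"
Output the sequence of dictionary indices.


Look up each word in the dictionary:
  'the' -> 1
  'to' -> 6
  'dog' -> 4
  'sat' -> 5

Encoded: [1, 6, 4, 5]


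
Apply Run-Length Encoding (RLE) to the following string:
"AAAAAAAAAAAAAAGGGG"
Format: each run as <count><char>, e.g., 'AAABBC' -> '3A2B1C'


Scanning runs left to right:
  i=0: run of 'A' x 14 -> '14A'
  i=14: run of 'G' x 4 -> '4G'

RLE = 14A4G


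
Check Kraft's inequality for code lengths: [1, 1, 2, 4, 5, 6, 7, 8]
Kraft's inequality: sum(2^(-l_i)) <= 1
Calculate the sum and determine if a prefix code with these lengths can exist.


Sum = 2^(-1) + 2^(-1) + 2^(-2) + 2^(-4) + 2^(-5) + 2^(-6) + 2^(-7) + 2^(-8)
    = 0.5 + 0.5 + 0.25 + 0.0625 + 0.03125 + 0.015625 + 0.0078125 + 0.00390625
    = 351/256 = 1.37109375
Since 1.37109375 > 1, Kraft's inequality is NOT satisfied.
A prefix code with these lengths CANNOT exist.

Kraft sum = 1.37109375. Not satisfied.


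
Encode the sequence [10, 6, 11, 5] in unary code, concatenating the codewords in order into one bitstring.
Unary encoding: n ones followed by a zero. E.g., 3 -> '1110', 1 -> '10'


Encode each number as n ones followed by a terminating 0:
  10 -> 11111111110 (11 bits)
  6 -> 1111110 (7 bits)
  11 -> 111111111110 (12 bits)
  5 -> 111110 (6 bits)
Total length = 11 + 7 + 12 + 6 = 36 bits.

Unary([10, 6, 11, 5]) = 111111111101111110111111111110111110 (36 bits)


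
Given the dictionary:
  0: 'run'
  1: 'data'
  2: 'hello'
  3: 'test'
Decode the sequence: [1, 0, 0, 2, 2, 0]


Look up each index in the dictionary:
  1 -> 'data'
  0 -> 'run'
  0 -> 'run'
  2 -> 'hello'
  2 -> 'hello'
  0 -> 'run'

Decoded: "data run run hello hello run"


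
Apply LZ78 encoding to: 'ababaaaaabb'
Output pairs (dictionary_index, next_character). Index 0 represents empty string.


LZ78 encoding steps:
Dictionary: {0: ''}
Step 1: w='' (idx 0), next='a' -> output (0, 'a'), add 'a' as idx 1
Step 2: w='' (idx 0), next='b' -> output (0, 'b'), add 'b' as idx 2
Step 3: w='a' (idx 1), next='b' -> output (1, 'b'), add 'ab' as idx 3
Step 4: w='a' (idx 1), next='a' -> output (1, 'a'), add 'aa' as idx 4
Step 5: w='aa' (idx 4), next='a' -> output (4, 'a'), add 'aaa' as idx 5
Step 6: w='b' (idx 2), next='b' -> output (2, 'b'), add 'bb' as idx 6


Encoded: [(0, 'a'), (0, 'b'), (1, 'b'), (1, 'a'), (4, 'a'), (2, 'b')]


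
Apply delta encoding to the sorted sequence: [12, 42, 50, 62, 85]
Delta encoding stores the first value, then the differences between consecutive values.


First value: 12
Deltas:
  42 - 12 = 30
  50 - 42 = 8
  62 - 50 = 12
  85 - 62 = 23


Delta encoded: [12, 30, 8, 12, 23]


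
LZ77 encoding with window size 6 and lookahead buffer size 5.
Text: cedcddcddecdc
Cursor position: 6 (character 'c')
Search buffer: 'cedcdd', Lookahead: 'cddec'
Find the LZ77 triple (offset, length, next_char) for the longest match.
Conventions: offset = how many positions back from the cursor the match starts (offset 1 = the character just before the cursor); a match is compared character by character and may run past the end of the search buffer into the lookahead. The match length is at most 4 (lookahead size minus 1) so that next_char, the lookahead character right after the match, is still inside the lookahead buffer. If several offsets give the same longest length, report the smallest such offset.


Try each offset into the search buffer:
  offset=1 (pos 5, char 'd'): match length 0
  offset=2 (pos 4, char 'd'): match length 0
  offset=3 (pos 3, char 'c'): match length 3
  offset=4 (pos 2, char 'd'): match length 0
  offset=5 (pos 1, char 'e'): match length 0
  offset=6 (pos 0, char 'c'): match length 1
Longest match has length 3 at offset 3.
next_char = character at position 6 + 3 = 9 -> 'e'

Best match: offset=3, length=3 (matching 'cdd' starting at position 3)
LZ77 triple: (3, 3, 'e')


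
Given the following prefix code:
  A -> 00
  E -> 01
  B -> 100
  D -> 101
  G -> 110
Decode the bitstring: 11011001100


Decoding step by step:
Bits 110 -> G
Bits 110 -> G
Bits 01 -> E
Bits 100 -> B


Decoded message: GGEB


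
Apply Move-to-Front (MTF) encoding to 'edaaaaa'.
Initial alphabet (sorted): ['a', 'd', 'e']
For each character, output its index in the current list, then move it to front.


MTF encoding:
'e': index 2 in ['a', 'd', 'e'] -> ['e', 'a', 'd']
'd': index 2 in ['e', 'a', 'd'] -> ['d', 'e', 'a']
'a': index 2 in ['d', 'e', 'a'] -> ['a', 'd', 'e']
'a': index 0 in ['a', 'd', 'e'] -> ['a', 'd', 'e']
'a': index 0 in ['a', 'd', 'e'] -> ['a', 'd', 'e']
'a': index 0 in ['a', 'd', 'e'] -> ['a', 'd', 'e']
'a': index 0 in ['a', 'd', 'e'] -> ['a', 'd', 'e']


Output: [2, 2, 2, 0, 0, 0, 0]


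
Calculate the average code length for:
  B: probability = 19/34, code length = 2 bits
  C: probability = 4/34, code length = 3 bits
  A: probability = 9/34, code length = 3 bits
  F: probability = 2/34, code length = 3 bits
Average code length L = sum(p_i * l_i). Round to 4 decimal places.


Weighted contributions p_i * l_i:
  B: (19/34) * 2 = 38/34
  C: (4/34) * 3 = 12/34
  A: (9/34) * 3 = 27/34
  F: (2/34) * 3 = 6/34
Sum = (38 + 12 + 27 + 6)/34 = 83/34

L = 83/34 = 2.4412 bits/symbol


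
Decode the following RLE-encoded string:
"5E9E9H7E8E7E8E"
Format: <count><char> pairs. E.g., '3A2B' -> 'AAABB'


Expanding each <count><char> pair:
  5E -> 'EEEEE'
  9E -> 'EEEEEEEEE'
  9H -> 'HHHHHHHHH'
  7E -> 'EEEEEEE'
  8E -> 'EEEEEEEE'
  7E -> 'EEEEEEE'
  8E -> 'EEEEEEEE'

Decoded = EEEEEEEEEEEEEEHHHHHHHHHEEEEEEEEEEEEEEEEEEEEEEEEEEEEEE


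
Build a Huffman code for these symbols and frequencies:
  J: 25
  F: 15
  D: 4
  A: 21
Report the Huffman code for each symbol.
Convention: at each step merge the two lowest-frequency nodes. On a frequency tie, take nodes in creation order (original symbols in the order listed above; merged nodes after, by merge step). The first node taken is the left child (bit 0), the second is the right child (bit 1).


Huffman tree construction:
Step 1: Merge D(4) + F(15) = 19
Step 2: Merge (D+F)(19) + A(21) = 40
Step 3: Merge J(25) + ((D+F)+A)(40) = 65
Read each symbol's code off the tree from the root (left child = 0, right child = 1).

Codes:
  J: 0 (length 1)
  F: 101 (length 3)
  D: 100 (length 3)
  A: 11 (length 2)
Average code length: 124/65 = 1.9077 bits/symbol
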